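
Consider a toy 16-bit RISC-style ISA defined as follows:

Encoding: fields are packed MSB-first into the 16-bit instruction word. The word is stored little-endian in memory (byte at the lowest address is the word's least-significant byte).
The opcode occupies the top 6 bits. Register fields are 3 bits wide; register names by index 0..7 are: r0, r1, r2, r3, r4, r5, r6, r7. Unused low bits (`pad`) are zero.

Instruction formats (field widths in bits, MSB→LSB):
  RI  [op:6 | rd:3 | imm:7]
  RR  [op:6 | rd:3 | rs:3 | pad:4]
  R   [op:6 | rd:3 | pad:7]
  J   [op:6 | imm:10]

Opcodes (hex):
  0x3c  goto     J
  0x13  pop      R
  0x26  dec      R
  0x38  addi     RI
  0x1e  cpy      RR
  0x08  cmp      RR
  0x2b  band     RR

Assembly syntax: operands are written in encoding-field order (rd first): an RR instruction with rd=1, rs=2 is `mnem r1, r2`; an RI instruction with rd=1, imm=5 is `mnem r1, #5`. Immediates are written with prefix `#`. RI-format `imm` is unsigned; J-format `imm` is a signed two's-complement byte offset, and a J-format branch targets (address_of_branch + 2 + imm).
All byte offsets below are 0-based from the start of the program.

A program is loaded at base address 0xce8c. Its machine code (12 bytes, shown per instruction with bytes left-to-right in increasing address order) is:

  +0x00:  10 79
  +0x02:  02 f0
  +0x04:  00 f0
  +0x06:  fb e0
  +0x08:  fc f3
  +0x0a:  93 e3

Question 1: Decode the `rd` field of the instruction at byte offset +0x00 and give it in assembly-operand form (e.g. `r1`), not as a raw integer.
r2

[00] 10 79 → 0x7910
  top 6b → 0x1e → cpy [RR]
  rd: (w>>7)&0x7=0x2 → r2
  rs: (w>>4)&0x7=0x1 → r1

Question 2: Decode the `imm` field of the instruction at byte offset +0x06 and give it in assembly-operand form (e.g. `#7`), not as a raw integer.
#123

@+06  little-endian(fb e0) = 0xe0fb
  top 6b → 0x38 → addi [RI]
  [9:7] rd=1 = r1
  [6:0] imm=123 = #123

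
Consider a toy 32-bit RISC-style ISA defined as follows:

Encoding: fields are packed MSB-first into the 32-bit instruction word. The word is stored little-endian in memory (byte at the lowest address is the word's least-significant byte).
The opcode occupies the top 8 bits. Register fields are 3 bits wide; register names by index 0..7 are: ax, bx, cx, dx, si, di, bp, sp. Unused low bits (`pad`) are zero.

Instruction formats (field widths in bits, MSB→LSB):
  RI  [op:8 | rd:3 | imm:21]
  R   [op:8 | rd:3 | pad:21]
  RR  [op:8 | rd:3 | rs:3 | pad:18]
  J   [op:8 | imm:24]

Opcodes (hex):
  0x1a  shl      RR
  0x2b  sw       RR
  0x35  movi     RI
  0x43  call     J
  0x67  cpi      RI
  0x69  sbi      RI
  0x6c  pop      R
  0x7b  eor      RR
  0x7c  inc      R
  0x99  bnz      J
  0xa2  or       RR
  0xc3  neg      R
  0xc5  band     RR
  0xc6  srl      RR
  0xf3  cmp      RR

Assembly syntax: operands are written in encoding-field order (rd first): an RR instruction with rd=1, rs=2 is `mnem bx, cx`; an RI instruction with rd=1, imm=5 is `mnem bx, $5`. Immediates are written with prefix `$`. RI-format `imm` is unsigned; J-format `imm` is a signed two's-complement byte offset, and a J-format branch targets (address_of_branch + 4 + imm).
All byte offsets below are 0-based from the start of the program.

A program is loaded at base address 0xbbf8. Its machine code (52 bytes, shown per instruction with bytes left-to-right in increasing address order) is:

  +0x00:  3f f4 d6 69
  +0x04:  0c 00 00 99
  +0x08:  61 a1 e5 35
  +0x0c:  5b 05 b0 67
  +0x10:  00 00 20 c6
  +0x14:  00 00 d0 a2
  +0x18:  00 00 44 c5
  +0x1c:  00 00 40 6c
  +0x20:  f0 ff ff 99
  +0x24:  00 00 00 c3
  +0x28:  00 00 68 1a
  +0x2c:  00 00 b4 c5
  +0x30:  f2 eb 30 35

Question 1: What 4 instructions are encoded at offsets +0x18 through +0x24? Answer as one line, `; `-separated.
band cx, bx; pop cx; bnz $-16; neg ax

+0x18: 00 00 44 c5 ⇒ word 0xc5440000 (little)
  opcode bits[31:24]=0xc5: band/RR
  [23:21] rd=2 = cx
  [20:18] rs=1 = bx
+0x1c: 00 00 40 6c ⇒ word 0x6c400000 (little)
  opcode bits[31:24]=0x6c: pop/R
  [23:21] rd=2 = cx
+0x20: f0 ff ff 99 ⇒ word 0x99fffff0 (little)
  opcode bits[31:24]=0x99: bnz/J
  [23:0] imm=16777200 (s24→-16) = $-16
+0x24: 00 00 00 c3 ⇒ word 0xc3000000 (little)
  opcode bits[31:24]=0xc3: neg/R
  [23:21] rd=0 = ax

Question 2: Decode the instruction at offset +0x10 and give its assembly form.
off 0x10: read 00 00 20 c6 as little → 0xc6200000
  op=0xc6200000>>24=0xc6 ⇒ srl (RR)
  rd: (w>>21)&0x7=0x1 → bx
  rs: (w>>18)&0x7=0x0 → ax

srl bx, ax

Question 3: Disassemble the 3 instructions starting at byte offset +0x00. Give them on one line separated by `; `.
sbi bp, $1504319; bnz $12; movi sp, $368993

off 0x00: read 3f f4 d6 69 as little → 0x69d6f43f
  top 8b → 0x69 → sbi [RI]
  rd@[23:21]=0x6 ⇒ bp
  imm@[20:0]=0x16f43f ⇒ $1504319
off 0x04: read 0c 00 00 99 as little → 0x9900000c
  top 8b → 0x99 → bnz [J]
  imm@[23:0]=0xc ⇒ $12
off 0x08: read 61 a1 e5 35 as little → 0x35e5a161
  top 8b → 0x35 → movi [RI]
  rd@[23:21]=0x7 ⇒ sp
  imm@[20:0]=0x5a161 ⇒ $368993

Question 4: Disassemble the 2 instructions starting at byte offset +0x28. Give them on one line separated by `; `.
+0x28: 00 00 68 1a ⇒ word 0x1a680000 (little)
  opcode bits[31:24]=0x1a: shl/RR
  rd: (w>>21)&0x7=0x3 → dx
  rs: (w>>18)&0x7=0x2 → cx
+0x2c: 00 00 b4 c5 ⇒ word 0xc5b40000 (little)
  opcode bits[31:24]=0xc5: band/RR
  rd: (w>>21)&0x7=0x5 → di
  rs: (w>>18)&0x7=0x5 → di

shl dx, cx; band di, di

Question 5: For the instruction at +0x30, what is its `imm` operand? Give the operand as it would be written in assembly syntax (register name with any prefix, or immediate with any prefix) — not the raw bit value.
$1108978

[30] f2 eb 30 35 → 0x3530ebf2
  opcode bits[31:24]=0x35: movi/RI
  rd: (w>>21)&0x7=0x1 → bx
  imm: (w>>0)&0x1fffff=0x10ebf2 → $1108978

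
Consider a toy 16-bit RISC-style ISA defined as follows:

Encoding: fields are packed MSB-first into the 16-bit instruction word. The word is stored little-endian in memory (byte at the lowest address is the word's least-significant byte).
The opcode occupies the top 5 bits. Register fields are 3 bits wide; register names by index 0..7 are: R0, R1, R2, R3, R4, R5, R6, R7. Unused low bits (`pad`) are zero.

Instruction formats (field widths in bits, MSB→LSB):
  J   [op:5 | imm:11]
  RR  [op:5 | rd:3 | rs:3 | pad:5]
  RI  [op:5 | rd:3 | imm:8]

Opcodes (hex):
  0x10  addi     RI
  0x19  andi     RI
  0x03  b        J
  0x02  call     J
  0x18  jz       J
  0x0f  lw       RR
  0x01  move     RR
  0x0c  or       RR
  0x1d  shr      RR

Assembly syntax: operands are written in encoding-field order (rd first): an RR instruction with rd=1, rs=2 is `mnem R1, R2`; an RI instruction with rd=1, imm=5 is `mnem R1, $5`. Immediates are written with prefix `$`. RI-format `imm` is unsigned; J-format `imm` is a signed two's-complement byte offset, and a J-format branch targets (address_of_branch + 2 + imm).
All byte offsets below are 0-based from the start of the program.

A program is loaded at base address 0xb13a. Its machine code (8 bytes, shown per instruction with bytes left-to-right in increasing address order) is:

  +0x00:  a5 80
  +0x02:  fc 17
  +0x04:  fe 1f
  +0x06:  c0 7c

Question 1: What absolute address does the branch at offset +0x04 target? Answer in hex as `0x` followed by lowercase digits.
0xb13e

off 0x04: read fe 1f as little → 0x1ffe
  top 5b → 0x3 → b [J]
  imm: (w>>0)&0x7ff=0x7fe (s11→-2) → $-2
  target = base 0xb13a + off 0x04 + 2 + imm -2 = 0xb13e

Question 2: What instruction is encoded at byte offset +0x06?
lw R4, R6

off 0x06: read c0 7c as little → 0x7cc0
  top 5b → 0xf → lw [RR]
  rd: (w>>8)&0x7=0x4 → R4
  rs: (w>>5)&0x7=0x6 → R6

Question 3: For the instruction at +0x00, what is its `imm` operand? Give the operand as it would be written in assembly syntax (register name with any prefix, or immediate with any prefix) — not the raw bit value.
[00] a5 80 → 0x80a5
  op=0x80a5>>11=0x10 ⇒ addi (RI)
  rd: (w>>8)&0x7=0x0 → R0
  imm: (w>>0)&0xff=0xa5 → $165

$165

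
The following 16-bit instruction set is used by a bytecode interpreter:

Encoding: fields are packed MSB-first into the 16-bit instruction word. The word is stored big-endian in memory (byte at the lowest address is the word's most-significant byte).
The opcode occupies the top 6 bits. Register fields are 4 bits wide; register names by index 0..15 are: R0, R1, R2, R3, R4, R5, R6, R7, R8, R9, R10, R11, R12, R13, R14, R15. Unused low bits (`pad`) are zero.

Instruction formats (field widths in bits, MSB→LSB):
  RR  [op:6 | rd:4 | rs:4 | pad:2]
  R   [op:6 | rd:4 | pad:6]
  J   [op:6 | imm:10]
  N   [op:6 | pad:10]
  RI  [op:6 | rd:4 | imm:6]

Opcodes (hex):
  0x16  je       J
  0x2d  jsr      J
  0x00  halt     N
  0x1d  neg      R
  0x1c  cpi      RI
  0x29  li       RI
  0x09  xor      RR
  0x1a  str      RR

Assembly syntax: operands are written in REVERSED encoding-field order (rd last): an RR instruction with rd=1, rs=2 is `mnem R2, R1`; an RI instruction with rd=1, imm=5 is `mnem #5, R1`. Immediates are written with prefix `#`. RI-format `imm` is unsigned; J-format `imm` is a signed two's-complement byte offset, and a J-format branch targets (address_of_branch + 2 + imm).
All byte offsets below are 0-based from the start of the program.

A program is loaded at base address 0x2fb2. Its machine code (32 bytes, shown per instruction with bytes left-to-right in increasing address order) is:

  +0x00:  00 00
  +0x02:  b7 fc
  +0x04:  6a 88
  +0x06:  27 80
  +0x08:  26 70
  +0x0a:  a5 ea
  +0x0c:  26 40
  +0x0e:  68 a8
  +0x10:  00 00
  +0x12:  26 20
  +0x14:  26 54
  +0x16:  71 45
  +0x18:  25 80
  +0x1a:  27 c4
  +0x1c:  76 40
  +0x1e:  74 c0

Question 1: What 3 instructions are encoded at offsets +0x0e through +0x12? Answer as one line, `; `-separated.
str R10, R2; halt; xor R8, R8

@+0e  big-endian(68 a8) = 0x68a8
  op=0x68a8>>10=0x1a ⇒ str (RR)
  rd@[9:6]=0x2 ⇒ R2
  rs@[5:2]=0xa ⇒ R10
@+10  big-endian(00 00) = 0x0000
  op=0x0000>>10=0x0 ⇒ halt (N)
@+12  big-endian(26 20) = 0x2620
  op=0x2620>>10=0x9 ⇒ xor (RR)
  rd@[9:6]=0x8 ⇒ R8
  rs@[5:2]=0x8 ⇒ R8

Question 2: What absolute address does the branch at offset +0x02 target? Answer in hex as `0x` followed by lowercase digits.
[02] b7 fc → 0xb7fc
  opcode bits[15:10]=0x2d: jsr/J
  imm@[9:0]=0x3fc (s10→-4) ⇒ #-4
  target = base 0x2fb2 + off 0x02 + 2 + imm -4 = 0x2fb2

0x2fb2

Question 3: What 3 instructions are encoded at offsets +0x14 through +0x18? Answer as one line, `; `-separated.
xor R5, R9; cpi #5, R5; xor R0, R6

@+14  big-endian(26 54) = 0x2654
  op=0x2654>>10=0x9 ⇒ xor (RR)
  [9:6] rd=9 = R9
  [5:2] rs=5 = R5
@+16  big-endian(71 45) = 0x7145
  op=0x7145>>10=0x1c ⇒ cpi (RI)
  [9:6] rd=5 = R5
  [5:0] imm=5 = #5
@+18  big-endian(25 80) = 0x2580
  op=0x2580>>10=0x9 ⇒ xor (RR)
  [9:6] rd=6 = R6
  [5:2] rs=0 = R0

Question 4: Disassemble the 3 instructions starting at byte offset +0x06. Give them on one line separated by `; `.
off 0x06: read 27 80 as big → 0x2780
  op=0x2780>>10=0x9 ⇒ xor (RR)
  rd: (w>>6)&0xf=0xe → R14
  rs: (w>>2)&0xf=0x0 → R0
off 0x08: read 26 70 as big → 0x2670
  op=0x2670>>10=0x9 ⇒ xor (RR)
  rd: (w>>6)&0xf=0x9 → R9
  rs: (w>>2)&0xf=0xc → R12
off 0x0a: read a5 ea as big → 0xa5ea
  op=0xa5ea>>10=0x29 ⇒ li (RI)
  rd: (w>>6)&0xf=0x7 → R7
  imm: (w>>0)&0x3f=0x2a → #42

xor R0, R14; xor R12, R9; li #42, R7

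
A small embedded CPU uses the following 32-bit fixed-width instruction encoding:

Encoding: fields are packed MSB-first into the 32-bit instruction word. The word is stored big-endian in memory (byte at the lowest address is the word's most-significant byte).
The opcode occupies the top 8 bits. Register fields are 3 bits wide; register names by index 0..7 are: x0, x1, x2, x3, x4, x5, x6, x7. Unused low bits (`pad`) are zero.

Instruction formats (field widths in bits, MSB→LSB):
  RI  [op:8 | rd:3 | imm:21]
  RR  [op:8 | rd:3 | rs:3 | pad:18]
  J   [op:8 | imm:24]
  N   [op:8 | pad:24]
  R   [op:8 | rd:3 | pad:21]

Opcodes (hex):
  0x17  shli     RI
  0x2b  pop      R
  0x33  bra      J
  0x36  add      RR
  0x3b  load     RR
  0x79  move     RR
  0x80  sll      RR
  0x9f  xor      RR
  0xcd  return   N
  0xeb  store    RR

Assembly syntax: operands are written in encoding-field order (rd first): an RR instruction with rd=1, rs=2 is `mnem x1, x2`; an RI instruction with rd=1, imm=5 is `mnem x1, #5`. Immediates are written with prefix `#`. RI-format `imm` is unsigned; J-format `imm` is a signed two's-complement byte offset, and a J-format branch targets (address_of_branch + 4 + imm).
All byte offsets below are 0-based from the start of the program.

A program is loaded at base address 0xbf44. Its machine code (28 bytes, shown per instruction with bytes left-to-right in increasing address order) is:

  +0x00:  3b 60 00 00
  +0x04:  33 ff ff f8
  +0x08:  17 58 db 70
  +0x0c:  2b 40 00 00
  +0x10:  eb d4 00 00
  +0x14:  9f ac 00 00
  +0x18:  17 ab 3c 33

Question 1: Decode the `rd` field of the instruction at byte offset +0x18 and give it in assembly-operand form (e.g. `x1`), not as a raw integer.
x5

+0x18: 17 ab 3c 33 ⇒ word 0x17ab3c33 (big)
  top 8b → 0x17 → shli [RI]
  rd@[23:21]=0x5 ⇒ x5
  imm@[20:0]=0xb3c33 ⇒ #736307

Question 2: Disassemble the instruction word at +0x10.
@+10  big-endian(eb d4 00 00) = 0xebd40000
  top 8b → 0xeb → store [RR]
  rd: (w>>21)&0x7=0x6 → x6
  rs: (w>>18)&0x7=0x5 → x5

store x6, x5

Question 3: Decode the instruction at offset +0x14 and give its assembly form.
xor x5, x3

[14] 9f ac 00 00 → 0x9fac0000
  op=0x9fac0000>>24=0x9f ⇒ xor (RR)
  rd: (w>>21)&0x7=0x5 → x5
  rs: (w>>18)&0x7=0x3 → x3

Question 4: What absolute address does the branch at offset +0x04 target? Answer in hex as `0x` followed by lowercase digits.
0xbf44

off 0x04: read 33 ff ff f8 as big → 0x33fffff8
  op=0x33fffff8>>24=0x33 ⇒ bra (J)
  [23:0] imm=16777208 (s24→-8) = #-8
  target = base 0xbf44 + off 0x04 + 4 + imm -8 = 0xbf44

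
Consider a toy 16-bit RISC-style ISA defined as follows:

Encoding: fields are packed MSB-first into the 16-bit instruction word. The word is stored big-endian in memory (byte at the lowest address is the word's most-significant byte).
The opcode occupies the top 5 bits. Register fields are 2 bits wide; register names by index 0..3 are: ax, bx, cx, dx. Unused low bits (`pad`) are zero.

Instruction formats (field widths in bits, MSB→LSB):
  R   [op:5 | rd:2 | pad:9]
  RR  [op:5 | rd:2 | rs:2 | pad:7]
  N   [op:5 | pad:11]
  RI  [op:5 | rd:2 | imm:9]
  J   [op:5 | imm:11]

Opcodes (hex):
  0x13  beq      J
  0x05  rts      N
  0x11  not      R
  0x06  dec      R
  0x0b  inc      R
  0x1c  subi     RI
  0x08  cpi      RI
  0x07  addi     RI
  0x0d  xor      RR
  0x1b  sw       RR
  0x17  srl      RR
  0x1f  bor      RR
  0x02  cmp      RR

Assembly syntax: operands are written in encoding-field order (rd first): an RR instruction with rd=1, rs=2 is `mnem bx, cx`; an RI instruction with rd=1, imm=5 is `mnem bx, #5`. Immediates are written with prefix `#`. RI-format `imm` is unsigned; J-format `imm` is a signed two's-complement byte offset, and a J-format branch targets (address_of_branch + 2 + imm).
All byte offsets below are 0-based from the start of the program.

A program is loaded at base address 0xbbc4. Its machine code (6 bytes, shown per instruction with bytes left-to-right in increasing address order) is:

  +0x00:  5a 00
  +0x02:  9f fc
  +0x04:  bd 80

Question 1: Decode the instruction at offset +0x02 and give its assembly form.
beq #-4

off 0x02: read 9f fc as big → 0x9ffc
  op=0x9ffc>>11=0x13 ⇒ beq (J)
  [10:0] imm=2044 (s11→-4) = #-4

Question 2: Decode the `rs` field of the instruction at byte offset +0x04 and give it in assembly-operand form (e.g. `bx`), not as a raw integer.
dx

+0x04: bd 80 ⇒ word 0xbd80 (big)
  top 5b → 0x17 → srl [RR]
  rd@[10:9]=0x2 ⇒ cx
  rs@[8:7]=0x3 ⇒ dx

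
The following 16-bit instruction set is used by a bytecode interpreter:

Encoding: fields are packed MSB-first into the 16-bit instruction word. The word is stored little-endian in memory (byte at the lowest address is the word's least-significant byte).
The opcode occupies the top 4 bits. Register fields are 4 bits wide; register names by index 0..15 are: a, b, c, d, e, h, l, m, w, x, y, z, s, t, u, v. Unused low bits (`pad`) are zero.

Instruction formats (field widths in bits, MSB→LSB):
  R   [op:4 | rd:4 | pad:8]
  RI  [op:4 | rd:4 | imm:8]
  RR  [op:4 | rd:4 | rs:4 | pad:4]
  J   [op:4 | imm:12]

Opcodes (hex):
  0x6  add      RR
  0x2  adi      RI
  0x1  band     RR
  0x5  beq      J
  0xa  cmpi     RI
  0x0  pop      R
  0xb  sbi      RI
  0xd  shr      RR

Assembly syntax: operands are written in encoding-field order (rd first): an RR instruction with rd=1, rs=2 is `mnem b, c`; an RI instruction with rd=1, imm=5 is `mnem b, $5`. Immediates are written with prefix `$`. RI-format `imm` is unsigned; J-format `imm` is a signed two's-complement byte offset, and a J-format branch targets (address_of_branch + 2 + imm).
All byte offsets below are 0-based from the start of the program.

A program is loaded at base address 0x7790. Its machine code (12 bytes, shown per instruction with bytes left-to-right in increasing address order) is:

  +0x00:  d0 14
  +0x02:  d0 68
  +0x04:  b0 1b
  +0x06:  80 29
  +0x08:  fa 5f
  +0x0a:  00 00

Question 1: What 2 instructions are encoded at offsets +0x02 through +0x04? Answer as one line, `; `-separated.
add w, t; band z, z

+0x02: d0 68 ⇒ word 0x68d0 (little)
  op=0x68d0>>12=0x6 ⇒ add (RR)
  rd@[11:8]=0x8 ⇒ w
  rs@[7:4]=0xd ⇒ t
+0x04: b0 1b ⇒ word 0x1bb0 (little)
  op=0x1bb0>>12=0x1 ⇒ band (RR)
  rd@[11:8]=0xb ⇒ z
  rs@[7:4]=0xb ⇒ z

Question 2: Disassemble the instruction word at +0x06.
adi x, $128

off 0x06: read 80 29 as little → 0x2980
  op=0x2980>>12=0x2 ⇒ adi (RI)
  rd@[11:8]=0x9 ⇒ x
  imm@[7:0]=0x80 ⇒ $128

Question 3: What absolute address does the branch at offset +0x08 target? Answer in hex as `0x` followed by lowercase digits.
@+08  little-endian(fa 5f) = 0x5ffa
  op=0x5ffa>>12=0x5 ⇒ beq (J)
  imm: (w>>0)&0xfff=0xffa (s12→-6) → $-6
  target = base 0x7790 + off 0x08 + 2 + imm -6 = 0x7794

0x7794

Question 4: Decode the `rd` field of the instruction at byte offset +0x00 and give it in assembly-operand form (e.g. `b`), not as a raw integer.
e

@+00  little-endian(d0 14) = 0x14d0
  top 4b → 0x1 → band [RR]
  rd@[11:8]=0x4 ⇒ e
  rs@[7:4]=0xd ⇒ t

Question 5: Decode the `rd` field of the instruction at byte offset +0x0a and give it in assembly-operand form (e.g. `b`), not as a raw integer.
a

@+0a  little-endian(00 00) = 0x0000
  opcode bits[15:12]=0x0: pop/R
  [11:8] rd=0 = a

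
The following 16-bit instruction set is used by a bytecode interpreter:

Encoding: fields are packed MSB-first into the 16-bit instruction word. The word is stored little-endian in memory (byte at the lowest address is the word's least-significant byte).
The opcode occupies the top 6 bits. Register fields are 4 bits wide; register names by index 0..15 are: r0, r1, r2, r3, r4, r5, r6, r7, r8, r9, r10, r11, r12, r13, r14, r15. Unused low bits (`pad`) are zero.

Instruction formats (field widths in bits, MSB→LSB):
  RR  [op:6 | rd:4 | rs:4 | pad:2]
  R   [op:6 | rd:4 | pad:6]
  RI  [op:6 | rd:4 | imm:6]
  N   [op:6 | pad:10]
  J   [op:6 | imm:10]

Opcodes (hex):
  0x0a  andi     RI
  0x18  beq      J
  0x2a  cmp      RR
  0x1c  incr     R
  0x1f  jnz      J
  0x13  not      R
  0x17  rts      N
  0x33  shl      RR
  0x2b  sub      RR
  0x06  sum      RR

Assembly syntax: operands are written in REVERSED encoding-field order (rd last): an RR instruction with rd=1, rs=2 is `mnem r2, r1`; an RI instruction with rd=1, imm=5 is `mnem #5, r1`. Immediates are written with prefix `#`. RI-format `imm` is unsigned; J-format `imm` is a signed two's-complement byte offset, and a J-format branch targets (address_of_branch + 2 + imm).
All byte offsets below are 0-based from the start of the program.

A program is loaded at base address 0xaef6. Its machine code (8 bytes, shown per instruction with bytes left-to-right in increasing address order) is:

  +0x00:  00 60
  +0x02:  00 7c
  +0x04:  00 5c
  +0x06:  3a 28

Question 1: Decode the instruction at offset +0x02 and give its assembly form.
+0x02: 00 7c ⇒ word 0x7c00 (little)
  op=0x7c00>>10=0x1f ⇒ jnz (J)
  [9:0] imm=0 = #0

jnz #0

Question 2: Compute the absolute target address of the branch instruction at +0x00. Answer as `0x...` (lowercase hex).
[00] 00 60 → 0x6000
  opcode bits[15:10]=0x18: beq/J
  [9:0] imm=0 = #0
  target = base 0xaef6 + off 0x00 + 2 + imm 0 = 0xaef8

0xaef8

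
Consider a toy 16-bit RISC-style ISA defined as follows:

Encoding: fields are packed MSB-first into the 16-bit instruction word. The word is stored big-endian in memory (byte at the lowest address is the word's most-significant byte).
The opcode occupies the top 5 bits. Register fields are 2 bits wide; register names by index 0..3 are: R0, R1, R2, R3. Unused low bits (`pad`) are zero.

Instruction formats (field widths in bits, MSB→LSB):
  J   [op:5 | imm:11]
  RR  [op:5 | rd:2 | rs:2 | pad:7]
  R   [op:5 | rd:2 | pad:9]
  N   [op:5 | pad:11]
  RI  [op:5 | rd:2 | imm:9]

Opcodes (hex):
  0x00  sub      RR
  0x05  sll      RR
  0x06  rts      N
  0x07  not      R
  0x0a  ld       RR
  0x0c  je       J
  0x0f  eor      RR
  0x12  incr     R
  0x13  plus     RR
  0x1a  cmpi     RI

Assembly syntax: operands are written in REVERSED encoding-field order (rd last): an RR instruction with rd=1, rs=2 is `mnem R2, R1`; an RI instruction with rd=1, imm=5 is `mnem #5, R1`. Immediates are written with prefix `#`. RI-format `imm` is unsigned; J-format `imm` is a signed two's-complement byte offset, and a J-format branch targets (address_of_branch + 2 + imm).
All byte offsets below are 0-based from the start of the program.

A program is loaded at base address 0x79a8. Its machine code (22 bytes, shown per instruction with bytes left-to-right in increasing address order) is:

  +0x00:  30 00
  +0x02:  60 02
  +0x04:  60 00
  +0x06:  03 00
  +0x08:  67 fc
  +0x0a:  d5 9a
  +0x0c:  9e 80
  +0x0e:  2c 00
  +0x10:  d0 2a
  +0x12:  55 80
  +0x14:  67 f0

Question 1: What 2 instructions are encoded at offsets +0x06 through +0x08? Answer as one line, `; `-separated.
sub R2, R1; je #-4

[06] 03 00 → 0x0300
  top 5b → 0x0 → sub [RR]
  [10:9] rd=1 = R1
  [8:7] rs=2 = R2
[08] 67 fc → 0x67fc
  top 5b → 0xc → je [J]
  [10:0] imm=2044 (s11→-4) = #-4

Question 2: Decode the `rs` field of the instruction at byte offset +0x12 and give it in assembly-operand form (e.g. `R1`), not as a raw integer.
R3

+0x12: 55 80 ⇒ word 0x5580 (big)
  opcode bits[15:11]=0xa: ld/RR
  [10:9] rd=2 = R2
  [8:7] rs=3 = R3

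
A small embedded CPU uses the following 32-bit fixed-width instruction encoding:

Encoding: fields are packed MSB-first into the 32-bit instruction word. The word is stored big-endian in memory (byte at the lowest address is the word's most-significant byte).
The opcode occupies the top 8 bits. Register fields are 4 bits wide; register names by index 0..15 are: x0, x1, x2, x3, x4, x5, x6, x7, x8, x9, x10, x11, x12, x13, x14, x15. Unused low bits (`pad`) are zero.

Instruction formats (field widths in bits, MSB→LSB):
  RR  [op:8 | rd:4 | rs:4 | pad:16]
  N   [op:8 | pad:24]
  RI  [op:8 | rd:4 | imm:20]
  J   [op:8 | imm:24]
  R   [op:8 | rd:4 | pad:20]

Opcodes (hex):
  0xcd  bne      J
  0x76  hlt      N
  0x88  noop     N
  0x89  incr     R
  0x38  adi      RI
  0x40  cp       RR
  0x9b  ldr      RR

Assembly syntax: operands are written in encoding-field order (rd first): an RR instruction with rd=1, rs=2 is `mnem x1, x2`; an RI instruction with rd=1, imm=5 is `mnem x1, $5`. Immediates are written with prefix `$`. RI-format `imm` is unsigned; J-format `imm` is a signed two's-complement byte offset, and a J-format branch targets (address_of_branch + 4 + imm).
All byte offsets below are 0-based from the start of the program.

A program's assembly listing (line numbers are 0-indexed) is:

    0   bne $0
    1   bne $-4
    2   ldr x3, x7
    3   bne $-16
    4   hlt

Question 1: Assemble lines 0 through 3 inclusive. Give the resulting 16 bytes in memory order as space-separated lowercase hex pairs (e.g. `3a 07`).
cd 00 00 00 cd ff ff fc 9b 37 00 00 cd ff ff f0

line 0 (bne): pack op=0xcd:8|imm=0:24 = 0xcd000000; big→ cd 00 00 00
line 1 (bne): pack op=0xcd:8|imm=-4:24 = 0xcdfffffc; big→ cd ff ff fc
line 2 (ldr): pack op=0x9b:8|rd=3:4|rs=7:4|pad=0:16 = 0x9b370000; big→ 9b 37 00 00
line 3 (bne): pack op=0xcd:8|imm=-16:24 = 0xcdfffff0; big→ cd ff ff f0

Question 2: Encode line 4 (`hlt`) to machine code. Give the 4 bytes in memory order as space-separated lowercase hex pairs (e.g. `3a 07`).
76 00 00 00

L4: hlt op=0x76:8|pad=0:24 ⇒ 0x76000000 ⇒ big 76 00 00 00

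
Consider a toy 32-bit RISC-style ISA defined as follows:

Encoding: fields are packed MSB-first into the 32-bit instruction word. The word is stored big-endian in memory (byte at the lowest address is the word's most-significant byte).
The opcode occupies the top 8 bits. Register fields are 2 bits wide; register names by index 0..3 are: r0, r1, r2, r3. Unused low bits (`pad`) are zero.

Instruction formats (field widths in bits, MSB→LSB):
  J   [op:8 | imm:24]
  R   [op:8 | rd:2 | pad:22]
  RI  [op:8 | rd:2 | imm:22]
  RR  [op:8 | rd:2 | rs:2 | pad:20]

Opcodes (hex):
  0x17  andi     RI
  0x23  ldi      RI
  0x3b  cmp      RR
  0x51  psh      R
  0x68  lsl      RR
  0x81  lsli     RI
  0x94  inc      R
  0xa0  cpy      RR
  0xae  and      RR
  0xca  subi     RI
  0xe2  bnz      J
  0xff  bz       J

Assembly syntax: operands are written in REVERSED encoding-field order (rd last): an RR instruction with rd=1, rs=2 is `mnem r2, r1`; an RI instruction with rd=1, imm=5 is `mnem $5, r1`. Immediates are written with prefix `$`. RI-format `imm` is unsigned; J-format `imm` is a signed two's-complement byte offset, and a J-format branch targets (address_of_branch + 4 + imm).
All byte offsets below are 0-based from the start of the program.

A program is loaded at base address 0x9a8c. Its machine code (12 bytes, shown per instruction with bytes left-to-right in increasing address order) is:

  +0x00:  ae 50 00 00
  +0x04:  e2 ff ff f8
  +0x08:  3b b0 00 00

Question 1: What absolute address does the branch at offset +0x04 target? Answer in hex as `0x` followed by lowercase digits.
off 0x04: read e2 ff ff f8 as big → 0xe2fffff8
  top 8b → 0xe2 → bnz [J]
  [23:0] imm=16777208 (s24→-8) = $-8
  target = base 0x9a8c + off 0x04 + 4 + imm -8 = 0x9a8c

0x9a8c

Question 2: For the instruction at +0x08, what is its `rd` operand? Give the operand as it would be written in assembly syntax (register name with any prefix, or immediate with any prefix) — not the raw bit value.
r2

@+08  big-endian(3b b0 00 00) = 0x3bb00000
  op=0x3bb00000>>24=0x3b ⇒ cmp (RR)
  rd@[23:22]=0x2 ⇒ r2
  rs@[21:20]=0x3 ⇒ r3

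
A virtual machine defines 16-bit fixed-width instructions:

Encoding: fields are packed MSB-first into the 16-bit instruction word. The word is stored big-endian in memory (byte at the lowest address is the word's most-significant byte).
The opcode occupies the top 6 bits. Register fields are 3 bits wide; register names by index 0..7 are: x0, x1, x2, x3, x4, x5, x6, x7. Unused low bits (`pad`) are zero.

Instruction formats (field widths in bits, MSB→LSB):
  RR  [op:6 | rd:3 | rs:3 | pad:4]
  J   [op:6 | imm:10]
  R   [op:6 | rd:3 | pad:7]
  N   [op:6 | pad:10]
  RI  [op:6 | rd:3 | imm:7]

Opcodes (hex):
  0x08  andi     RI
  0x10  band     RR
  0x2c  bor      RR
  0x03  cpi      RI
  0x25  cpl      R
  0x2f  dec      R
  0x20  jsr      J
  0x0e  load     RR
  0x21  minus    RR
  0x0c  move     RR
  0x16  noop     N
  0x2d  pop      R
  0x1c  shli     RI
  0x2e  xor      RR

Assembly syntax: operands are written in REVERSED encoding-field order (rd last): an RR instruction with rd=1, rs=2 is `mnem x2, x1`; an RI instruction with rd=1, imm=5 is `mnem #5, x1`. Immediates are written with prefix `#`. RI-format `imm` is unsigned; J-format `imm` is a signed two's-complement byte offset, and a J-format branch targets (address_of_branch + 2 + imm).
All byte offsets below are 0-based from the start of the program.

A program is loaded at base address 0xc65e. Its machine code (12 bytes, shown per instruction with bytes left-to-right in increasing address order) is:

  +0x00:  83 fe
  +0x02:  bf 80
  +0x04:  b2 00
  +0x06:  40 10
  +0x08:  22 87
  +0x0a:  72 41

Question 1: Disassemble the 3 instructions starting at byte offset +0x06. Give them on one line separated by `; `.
band x1, x0; andi #7, x5; shli #65, x4

[06] 40 10 → 0x4010
  opcode bits[15:10]=0x10: band/RR
  rd@[9:7]=0x0 ⇒ x0
  rs@[6:4]=0x1 ⇒ x1
[08] 22 87 → 0x2287
  opcode bits[15:10]=0x8: andi/RI
  rd@[9:7]=0x5 ⇒ x5
  imm@[6:0]=0x7 ⇒ #7
[0a] 72 41 → 0x7241
  opcode bits[15:10]=0x1c: shli/RI
  rd@[9:7]=0x4 ⇒ x4
  imm@[6:0]=0x41 ⇒ #65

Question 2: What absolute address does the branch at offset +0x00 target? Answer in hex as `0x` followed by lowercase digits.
0xc65e

[00] 83 fe → 0x83fe
  op=0x83fe>>10=0x20 ⇒ jsr (J)
  [9:0] imm=1022 (s10→-2) = #-2
  target = base 0xc65e + off 0x00 + 2 + imm -2 = 0xc65e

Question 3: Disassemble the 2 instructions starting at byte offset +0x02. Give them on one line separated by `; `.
@+02  big-endian(bf 80) = 0xbf80
  opcode bits[15:10]=0x2f: dec/R
  rd: (w>>7)&0x7=0x7 → x7
@+04  big-endian(b2 00) = 0xb200
  opcode bits[15:10]=0x2c: bor/RR
  rd: (w>>7)&0x7=0x4 → x4
  rs: (w>>4)&0x7=0x0 → x0

dec x7; bor x0, x4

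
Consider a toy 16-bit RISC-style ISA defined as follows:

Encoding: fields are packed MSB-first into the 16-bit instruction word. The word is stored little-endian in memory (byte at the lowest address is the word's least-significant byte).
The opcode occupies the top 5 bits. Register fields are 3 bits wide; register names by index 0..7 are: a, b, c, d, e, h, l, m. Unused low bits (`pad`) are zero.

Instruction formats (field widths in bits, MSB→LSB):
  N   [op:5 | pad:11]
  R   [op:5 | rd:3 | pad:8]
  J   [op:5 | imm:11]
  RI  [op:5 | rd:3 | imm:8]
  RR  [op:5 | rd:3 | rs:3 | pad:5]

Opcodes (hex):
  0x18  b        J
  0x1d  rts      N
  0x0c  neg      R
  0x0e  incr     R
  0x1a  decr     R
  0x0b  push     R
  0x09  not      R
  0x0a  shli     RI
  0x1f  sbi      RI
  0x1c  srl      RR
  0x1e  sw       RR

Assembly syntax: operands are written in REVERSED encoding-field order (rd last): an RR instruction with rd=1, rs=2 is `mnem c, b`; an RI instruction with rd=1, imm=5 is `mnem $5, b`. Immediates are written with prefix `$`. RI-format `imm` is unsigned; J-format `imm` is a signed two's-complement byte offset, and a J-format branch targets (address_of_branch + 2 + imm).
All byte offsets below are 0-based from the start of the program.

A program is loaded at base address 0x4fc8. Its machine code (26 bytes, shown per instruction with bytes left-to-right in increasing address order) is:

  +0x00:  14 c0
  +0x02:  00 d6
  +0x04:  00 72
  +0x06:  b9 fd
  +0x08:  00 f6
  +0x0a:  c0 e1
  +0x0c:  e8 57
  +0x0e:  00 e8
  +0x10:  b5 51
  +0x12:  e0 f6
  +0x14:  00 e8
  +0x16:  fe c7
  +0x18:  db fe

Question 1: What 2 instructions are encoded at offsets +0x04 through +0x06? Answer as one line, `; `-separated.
incr c; sbi $185, h

off 0x04: read 00 72 as little → 0x7200
  op=0x7200>>11=0xe ⇒ incr (R)
  [10:8] rd=2 = c
off 0x06: read b9 fd as little → 0xfdb9
  op=0xfdb9>>11=0x1f ⇒ sbi (RI)
  [10:8] rd=5 = h
  [7:0] imm=185 = $185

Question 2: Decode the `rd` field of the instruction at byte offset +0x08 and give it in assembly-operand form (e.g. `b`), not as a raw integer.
off 0x08: read 00 f6 as little → 0xf600
  op=0xf600>>11=0x1e ⇒ sw (RR)
  rd@[10:8]=0x6 ⇒ l
  rs@[7:5]=0x0 ⇒ a

l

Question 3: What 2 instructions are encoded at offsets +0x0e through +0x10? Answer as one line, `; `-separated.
rts; shli $181, b

+0x0e: 00 e8 ⇒ word 0xe800 (little)
  opcode bits[15:11]=0x1d: rts/N
+0x10: b5 51 ⇒ word 0x51b5 (little)
  opcode bits[15:11]=0xa: shli/RI
  rd: (w>>8)&0x7=0x1 → b
  imm: (w>>0)&0xff=0xb5 → $181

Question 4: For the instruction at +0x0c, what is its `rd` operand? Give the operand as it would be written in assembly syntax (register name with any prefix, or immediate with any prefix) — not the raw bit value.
m

[0c] e8 57 → 0x57e8
  op=0x57e8>>11=0xa ⇒ shli (RI)
  rd@[10:8]=0x7 ⇒ m
  imm@[7:0]=0xe8 ⇒ $232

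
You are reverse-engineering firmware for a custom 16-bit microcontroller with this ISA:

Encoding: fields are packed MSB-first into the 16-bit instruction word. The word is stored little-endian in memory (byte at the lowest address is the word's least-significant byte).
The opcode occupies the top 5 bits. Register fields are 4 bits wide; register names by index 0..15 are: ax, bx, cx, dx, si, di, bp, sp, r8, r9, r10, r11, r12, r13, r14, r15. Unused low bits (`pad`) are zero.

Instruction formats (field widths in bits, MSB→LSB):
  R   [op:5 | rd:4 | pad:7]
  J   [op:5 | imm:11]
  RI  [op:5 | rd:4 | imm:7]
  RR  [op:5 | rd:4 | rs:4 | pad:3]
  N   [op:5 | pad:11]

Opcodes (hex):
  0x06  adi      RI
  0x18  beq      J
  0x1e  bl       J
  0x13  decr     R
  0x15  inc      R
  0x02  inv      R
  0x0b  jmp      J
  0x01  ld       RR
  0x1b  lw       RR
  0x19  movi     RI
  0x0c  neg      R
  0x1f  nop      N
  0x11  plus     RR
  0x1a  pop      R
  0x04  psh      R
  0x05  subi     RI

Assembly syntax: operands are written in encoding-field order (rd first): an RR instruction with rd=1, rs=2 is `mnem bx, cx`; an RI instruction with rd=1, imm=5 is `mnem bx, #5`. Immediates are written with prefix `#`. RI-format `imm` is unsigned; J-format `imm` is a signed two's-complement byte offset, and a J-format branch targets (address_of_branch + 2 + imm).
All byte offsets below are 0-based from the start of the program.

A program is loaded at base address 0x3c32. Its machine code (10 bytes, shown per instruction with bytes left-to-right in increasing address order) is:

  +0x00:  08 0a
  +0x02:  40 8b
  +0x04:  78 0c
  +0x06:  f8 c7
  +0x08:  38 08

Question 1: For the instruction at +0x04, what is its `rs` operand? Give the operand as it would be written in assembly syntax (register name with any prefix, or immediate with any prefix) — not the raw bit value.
@+04  little-endian(78 0c) = 0x0c78
  op=0x0c78>>11=0x1 ⇒ ld (RR)
  rd@[10:7]=0x8 ⇒ r8
  rs@[6:3]=0xf ⇒ r15

r15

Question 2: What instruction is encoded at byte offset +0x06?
off 0x06: read f8 c7 as little → 0xc7f8
  opcode bits[15:11]=0x18: beq/J
  imm: (w>>0)&0x7ff=0x7f8 (s11→-8) → #-8

beq #-8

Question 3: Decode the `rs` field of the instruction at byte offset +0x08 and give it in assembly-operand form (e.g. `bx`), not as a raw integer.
@+08  little-endian(38 08) = 0x0838
  op=0x0838>>11=0x1 ⇒ ld (RR)
  rd: (w>>7)&0xf=0x0 → ax
  rs: (w>>3)&0xf=0x7 → sp

sp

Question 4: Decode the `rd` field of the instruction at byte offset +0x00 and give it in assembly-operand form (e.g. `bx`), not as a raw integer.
si

@+00  little-endian(08 0a) = 0x0a08
  opcode bits[15:11]=0x1: ld/RR
  [10:7] rd=4 = si
  [6:3] rs=1 = bx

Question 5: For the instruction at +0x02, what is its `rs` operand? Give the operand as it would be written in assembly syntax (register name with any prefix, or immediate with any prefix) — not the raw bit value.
[02] 40 8b → 0x8b40
  opcode bits[15:11]=0x11: plus/RR
  rd: (w>>7)&0xf=0x6 → bp
  rs: (w>>3)&0xf=0x8 → r8

r8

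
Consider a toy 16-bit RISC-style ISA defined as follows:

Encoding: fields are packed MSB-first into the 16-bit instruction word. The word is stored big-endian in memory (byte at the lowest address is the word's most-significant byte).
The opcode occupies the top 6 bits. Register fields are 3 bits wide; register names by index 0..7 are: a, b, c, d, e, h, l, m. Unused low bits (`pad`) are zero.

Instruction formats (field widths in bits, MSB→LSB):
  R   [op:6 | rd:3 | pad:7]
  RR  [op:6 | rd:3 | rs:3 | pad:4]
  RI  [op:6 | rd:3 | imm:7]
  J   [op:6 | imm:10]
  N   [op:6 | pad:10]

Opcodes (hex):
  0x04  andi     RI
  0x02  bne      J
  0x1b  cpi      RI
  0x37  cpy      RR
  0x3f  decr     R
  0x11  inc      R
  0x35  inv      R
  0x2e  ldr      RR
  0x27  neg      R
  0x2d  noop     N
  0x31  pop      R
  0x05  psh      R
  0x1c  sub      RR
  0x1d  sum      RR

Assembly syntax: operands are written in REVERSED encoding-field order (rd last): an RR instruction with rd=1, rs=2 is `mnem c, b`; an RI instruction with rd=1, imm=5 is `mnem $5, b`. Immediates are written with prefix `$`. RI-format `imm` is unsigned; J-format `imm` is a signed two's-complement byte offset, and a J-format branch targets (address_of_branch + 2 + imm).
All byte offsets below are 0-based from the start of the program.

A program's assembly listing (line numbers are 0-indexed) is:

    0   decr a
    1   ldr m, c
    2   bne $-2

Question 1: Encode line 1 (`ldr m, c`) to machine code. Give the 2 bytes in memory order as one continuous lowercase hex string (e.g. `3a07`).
b970

line 1 (ldr): pack op=0x2e:6|rd=2:3|rs=7:3|pad=0:4 = 0xb970; big→ b9 70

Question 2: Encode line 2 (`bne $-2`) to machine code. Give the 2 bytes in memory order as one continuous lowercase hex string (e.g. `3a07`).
2. bne fields op=0x2:6|imm=-2:10 → word 0bfeh → 0b fe

0bfe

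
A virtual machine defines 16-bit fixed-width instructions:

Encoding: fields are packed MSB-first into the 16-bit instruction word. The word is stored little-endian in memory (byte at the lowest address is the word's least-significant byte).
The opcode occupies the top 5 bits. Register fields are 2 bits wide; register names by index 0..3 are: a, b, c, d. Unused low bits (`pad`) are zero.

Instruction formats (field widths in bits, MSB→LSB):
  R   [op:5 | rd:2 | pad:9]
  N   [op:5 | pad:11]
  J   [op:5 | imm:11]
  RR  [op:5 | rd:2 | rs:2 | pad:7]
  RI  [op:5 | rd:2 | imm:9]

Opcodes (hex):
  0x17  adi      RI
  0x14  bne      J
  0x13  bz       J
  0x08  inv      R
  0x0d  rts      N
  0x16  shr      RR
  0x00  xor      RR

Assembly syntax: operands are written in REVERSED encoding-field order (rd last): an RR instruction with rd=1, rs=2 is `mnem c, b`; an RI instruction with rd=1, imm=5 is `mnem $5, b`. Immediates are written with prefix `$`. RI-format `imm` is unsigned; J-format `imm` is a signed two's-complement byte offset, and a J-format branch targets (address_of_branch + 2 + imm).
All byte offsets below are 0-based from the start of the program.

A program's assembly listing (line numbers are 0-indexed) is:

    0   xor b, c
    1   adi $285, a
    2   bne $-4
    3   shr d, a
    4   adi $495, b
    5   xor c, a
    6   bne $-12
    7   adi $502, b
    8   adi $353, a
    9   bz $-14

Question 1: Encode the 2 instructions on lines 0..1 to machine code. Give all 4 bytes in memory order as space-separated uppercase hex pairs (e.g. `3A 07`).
80 04 1D B9

0. xor fields op=0x0:5|rd=2:2|rs=1:2|pad=0:7 → word 0480h → 80 04
1. adi fields op=0x17:5|rd=0:2|imm=285:9 → word b91dh → 1d b9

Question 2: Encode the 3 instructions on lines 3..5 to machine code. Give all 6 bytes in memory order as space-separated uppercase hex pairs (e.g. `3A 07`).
L3: shr op=0x16:5|rd=0:2|rs=3:2|pad=0:7 ⇒ 0xb180 ⇒ little 80 b1
L4: adi op=0x17:5|rd=1:2|imm=495:9 ⇒ 0xbbef ⇒ little ef bb
L5: xor op=0x0:5|rd=0:2|rs=2:2|pad=0:7 ⇒ 0x0100 ⇒ little 00 01

80 B1 EF BB 00 01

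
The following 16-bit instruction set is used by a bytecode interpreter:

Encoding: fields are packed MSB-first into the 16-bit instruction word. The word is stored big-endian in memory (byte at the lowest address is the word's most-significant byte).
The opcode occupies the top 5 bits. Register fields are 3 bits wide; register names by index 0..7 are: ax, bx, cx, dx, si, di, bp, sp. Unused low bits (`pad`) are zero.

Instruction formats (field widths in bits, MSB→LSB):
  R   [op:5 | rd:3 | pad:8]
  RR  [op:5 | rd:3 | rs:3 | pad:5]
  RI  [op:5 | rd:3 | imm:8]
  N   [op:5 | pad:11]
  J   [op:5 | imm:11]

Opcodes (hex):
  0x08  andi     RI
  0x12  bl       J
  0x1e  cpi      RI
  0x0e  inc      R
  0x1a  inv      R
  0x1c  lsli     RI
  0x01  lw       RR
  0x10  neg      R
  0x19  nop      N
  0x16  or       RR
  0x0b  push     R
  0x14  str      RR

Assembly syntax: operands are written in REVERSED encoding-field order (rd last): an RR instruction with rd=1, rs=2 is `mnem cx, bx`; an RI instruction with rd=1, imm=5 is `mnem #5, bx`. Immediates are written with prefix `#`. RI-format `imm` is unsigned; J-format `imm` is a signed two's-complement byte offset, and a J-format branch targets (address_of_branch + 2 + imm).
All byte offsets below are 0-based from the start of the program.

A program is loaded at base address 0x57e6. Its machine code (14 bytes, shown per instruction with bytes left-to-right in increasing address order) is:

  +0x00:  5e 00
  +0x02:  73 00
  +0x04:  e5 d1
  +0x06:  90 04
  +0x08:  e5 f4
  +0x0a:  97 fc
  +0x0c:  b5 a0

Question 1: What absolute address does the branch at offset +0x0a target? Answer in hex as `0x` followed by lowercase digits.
off 0x0a: read 97 fc as big → 0x97fc
  opcode bits[15:11]=0x12: bl/J
  imm: (w>>0)&0x7ff=0x7fc (s11→-4) → #-4
  target = base 0x57e6 + off 0x0a + 2 + imm -4 = 0x57ee

0x57ee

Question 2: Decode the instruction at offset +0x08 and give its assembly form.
[08] e5 f4 → 0xe5f4
  opcode bits[15:11]=0x1c: lsli/RI
  rd@[10:8]=0x5 ⇒ di
  imm@[7:0]=0xf4 ⇒ #244

lsli #244, di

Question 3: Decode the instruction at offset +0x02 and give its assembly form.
+0x02: 73 00 ⇒ word 0x7300 (big)
  opcode bits[15:11]=0xe: inc/R
  [10:8] rd=3 = dx

inc dx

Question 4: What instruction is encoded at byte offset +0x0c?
[0c] b5 a0 → 0xb5a0
  op=0xb5a0>>11=0x16 ⇒ or (RR)
  rd@[10:8]=0x5 ⇒ di
  rs@[7:5]=0x5 ⇒ di

or di, di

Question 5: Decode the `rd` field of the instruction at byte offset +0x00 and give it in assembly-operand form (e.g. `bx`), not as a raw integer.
bp

@+00  big-endian(5e 00) = 0x5e00
  opcode bits[15:11]=0xb: push/R
  rd: (w>>8)&0x7=0x6 → bp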